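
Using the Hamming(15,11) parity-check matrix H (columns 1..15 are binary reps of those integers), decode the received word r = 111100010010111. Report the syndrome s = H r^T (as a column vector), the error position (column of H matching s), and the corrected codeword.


s = (1, 0, 1, 1)^T, error position = 11, corrected codeword c = 111100010000111

Compute s = H r^T mod 2 one row at a time:
  s_1 = 1 + 0 + 0 + 1 + 0 + 1 + 1 + 1 = 5 ≡ 1 (mod 2).
  s_2 = 1 + 0 + 0 + 0 + 0 + 1 + 1 + 1 = 4 ≡ 0 (mod 2).
  s_3 = 1 + 1 + 0 + 0 + 0 + 1 + 1 + 1 = 5 ≡ 1 (mod 2).
  s_4 = 1 + 1 + 0 + 0 + 0 + 1 + 1 + 1 = 5 ≡ 1 (mod 2).
s = (1, 0, 1, 1)^T — this equals column 11 of H (binary 1011), so error is at position 11.
Correct: flip bit 11 of r = 111100010010111 to get c = 111100010000111.


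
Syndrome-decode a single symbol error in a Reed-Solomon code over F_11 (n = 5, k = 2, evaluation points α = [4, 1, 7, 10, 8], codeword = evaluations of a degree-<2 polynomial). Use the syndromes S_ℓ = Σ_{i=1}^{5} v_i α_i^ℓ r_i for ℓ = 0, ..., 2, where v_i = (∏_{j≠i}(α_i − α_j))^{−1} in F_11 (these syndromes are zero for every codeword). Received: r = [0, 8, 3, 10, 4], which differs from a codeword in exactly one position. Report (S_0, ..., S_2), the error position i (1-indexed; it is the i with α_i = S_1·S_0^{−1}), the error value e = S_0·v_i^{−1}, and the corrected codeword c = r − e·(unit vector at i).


S = (3, 8, 3), error at position 4, error magnitude e = 4, c = [0, 8, 3, 6, 4].

Step 1: column multipliers v_i = (∏_{j≠i}(α_i − α_j))^{−1} mod 11.
  i = 1 (α = 4): (4−1)(4−7)(4−10)(4−8) = 3·(−3)·(−6)·(−4) = −216 ≡ 4, so v_1 = 4^{−1} = 3 (mod 11).
  i = 2 (α = 1): (1−4)(1−7)(1−10)(1−8) = (−3)·(−6)·(−9)·(−7) = 1134 ≡ 1, so v_2 = 1^{−1} = 1 (mod 11).
  i = 3 (α = 7): (7−4)(7−1)(7−10)(7−8) = 3·6·(−3)·(−1) = 54 ≡ 10, so v_3 = 10^{−1} = 10 (mod 11).
  i = 4 (α = 10): (10−4)(10−1)(10−7)(10−8) = 6·9·3·2 = 324 ≡ 5, so v_4 = 5^{−1} = 9 (mod 11).
  i = 5 (α = 8): (8−4)(8−1)(8−7)(8−10) = 4·7·1·(−2) = −56 ≡ 10, so v_5 = 10^{−1} = 10 (mod 11).
  v = [3, 1, 10, 9, 10].
Step 2: syndromes of r = [0, 8, 3, 10, 4] (all sums mod 11).
  S_0 = Σ v_i r_i = 3·0 + 1·8 + 10·3 + 9·10 + 10·4 = 168 ≡ 3.
  S_1 = Σ v_i α_i r_i = 3·4·0 + 1·1·8 + 10·7·3 + 9·10·10 + 10·8·4 = 1438 ≡ 8.
  α_i^2 mod 11 = [5, 1, 5, 1, 9].
  S_2 = Σ v_i α_i^2 r_i = 3·5·0 + 1·1·8 + 10·5·3 + 9·1·10 + 10·9·4 = 608 ≡ 3.
  S = (3, 8, 3) ≠ 0, so r is not a codeword (an error is present).
Step 3: locate the error. For a single error e at position i, S_ℓ = v_i·e·α_i^ℓ, so α_err = S_1/S_0.
  S_0^{−1} = 3^{−1} = 4 (mod 11), so α_err = 8·4 = 32 ≡ 10 = α_4. Error position i = 4.
  Consistency check: S_2/S_1 = 3·7 = 21 ≡ 10 = α_err ✓ (single-error assumption holds).
Step 4: error magnitude e = S_0/v_4 = S_0·∏_{j≠4}(α_4 − α_j) = 3·5 = 15 ≡ 4 (mod 11).
Step 5: correct position 4: c_4 = r_4 − e = 10 − 4 ≡ 6 (mod 11). Hence c = [0, 8, 3, 6, 4].
  Check: interpolating c through the α_i gives m(x) = 7 + 1·x (degree < 2) with m(α_i) = c_i for every i, so c is indeed a codeword.


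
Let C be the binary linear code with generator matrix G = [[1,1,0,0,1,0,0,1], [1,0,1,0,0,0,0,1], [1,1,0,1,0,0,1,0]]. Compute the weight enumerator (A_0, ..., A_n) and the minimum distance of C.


Weight distribution: A_0 = 1, A_3 = 2, A_4 = 3, A_5 = 2. Minimum distance d = 3.

Enumerate all 2^3 = 8 messages m ∈ F_2^3.
For each, compute codeword c = mG in F_2^8, then tally its weight.
  m = 000 → c = 00000000, weight = 0.
  m = 100 → c = 11001001, weight = 4.
  m = 010 → c = 10100001, weight = 3.
  m = 110 → c = 01101000, weight = 3.
  m = 001 → c = 11010010, weight = 4.
  m = 101 → c = 00011011, weight = 4.
  m = 011 → c = 01110011, weight = 5.
  m = 111 → c = 10111010, weight = 5.
Tally weights:
  weight 0: 1 codewords.
  weight 3: 2 codewords.
  weight 4: 3 codewords.
  weight 5: 2 codewords.
Minimum distance d = smallest w > 0 with A_w > 0 = 3.
Sanity: Σ A_w = 8 = 2^3 = 8 ✓.


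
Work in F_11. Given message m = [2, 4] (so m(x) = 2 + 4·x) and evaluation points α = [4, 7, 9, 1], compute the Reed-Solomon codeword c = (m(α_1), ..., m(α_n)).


c = [7, 8, 5, 6]

Message polynomial: m(x) = 2 + 4·x (mod 11).
For each evaluation point α_i, compute m(α_i) mod 11:
  α_1 = 4: Horner steps 4 → 7, so m(4) = 7.
  α_2 = 7: Horner steps 4 → 8, so m(7) = 8.
  α_3 = 9: Horner steps 4 → 5, so m(9) = 5.
  α_4 = 1: Horner steps 4 → 6, so m(1) = 6.
Codeword c = [7, 8, 5, 6] ∈ F_11^4.


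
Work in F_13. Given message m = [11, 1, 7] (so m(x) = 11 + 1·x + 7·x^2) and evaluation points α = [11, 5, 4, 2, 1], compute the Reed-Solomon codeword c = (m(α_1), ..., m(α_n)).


c = [11, 9, 10, 2, 6]

Message polynomial: m(x) = 11 + 1·x + 7·x^2 (mod 13).
For each evaluation point α_i, compute m(α_i) mod 13:
  α_1 = 11: Horner steps 7 → 0 → 11, so m(11) = 11.
  α_2 = 5: Horner steps 7 → 10 → 9, so m(5) = 9.
  α_3 = 4: Horner steps 7 → 3 → 10, so m(4) = 10.
  α_4 = 2: Horner steps 7 → 2 → 2, so m(2) = 2.
  α_5 = 1: Horner steps 7 → 8 → 6, so m(1) = 6.
Codeword c = [11, 9, 10, 2, 6] ∈ F_13^5.


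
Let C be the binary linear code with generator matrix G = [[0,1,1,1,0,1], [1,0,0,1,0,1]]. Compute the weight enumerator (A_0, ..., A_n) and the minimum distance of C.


Weight distribution: A_0 = 1, A_3 = 2, A_4 = 1. Minimum distance d = 3.

Enumerate all 2^2 = 4 messages m ∈ F_2^2.
For each, compute codeword c = mG in F_2^6, then tally its weight.
  m = 00 → c = 000000, weight = 0.
  m = 10 → c = 011101, weight = 4.
  m = 01 → c = 100101, weight = 3.
  m = 11 → c = 111000, weight = 3.
Tally weights:
  weight 0: 1 codewords.
  weight 3: 2 codewords.
  weight 4: 1 codewords.
Minimum distance d = smallest w > 0 with A_w > 0 = 3.
Sanity: Σ A_w = 4 = 2^2 = 4 ✓.


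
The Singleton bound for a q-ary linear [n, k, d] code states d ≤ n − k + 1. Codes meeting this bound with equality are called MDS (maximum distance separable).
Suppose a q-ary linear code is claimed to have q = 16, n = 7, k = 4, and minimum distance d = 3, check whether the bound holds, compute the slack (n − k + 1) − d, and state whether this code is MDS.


Singleton RHS = n − k + 1 = 4, slack = 1, bound satisfied, not MDS.

Singleton bound: d ≤ n − k + 1.
Here n = 7, k = 4, so n − k + 1 = 4.
Given d = 3, check d ≤ 4: YES.
Slack = (n − k + 1) − d = 1.
The code is NOT MDS (slack = 1 > 0).
Description: the claimed parameters are [7, 4, 3]_16; such a code would be non-MDS.


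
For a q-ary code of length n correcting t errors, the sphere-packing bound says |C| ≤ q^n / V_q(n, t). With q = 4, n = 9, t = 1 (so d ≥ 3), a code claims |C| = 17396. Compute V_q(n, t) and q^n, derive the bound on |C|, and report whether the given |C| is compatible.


V_q(n, t) = 28, q^n = 262144, Hamming bound = 9362, |C| = 17396 > bound (violated).

Step 1: Compute V_q(n, t) = Σ_{j=0}^1 C(n, j) (q−1)^j.
  j = 0: C(9,0)·(3)^0 = 1·1 = 1.
  j = 1: C(9,1)·(3)^1 = 9·3 = 27.
  V_q(n, t) = 1 + 27 = 28.
Step 2: q^n = 4^9 = 262144.
Step 3: Hamming bound ⌊q^n / V_q(n,t)⌋ = ⌊262144/28⌋ = 9362.
Step 4: Compare |C| = 17396 to 9362: violated.
The claimed |C| lies above the Hamming bound, so no 4-ary code of length 9 with d ≥ 3 can have 17396 codewords.


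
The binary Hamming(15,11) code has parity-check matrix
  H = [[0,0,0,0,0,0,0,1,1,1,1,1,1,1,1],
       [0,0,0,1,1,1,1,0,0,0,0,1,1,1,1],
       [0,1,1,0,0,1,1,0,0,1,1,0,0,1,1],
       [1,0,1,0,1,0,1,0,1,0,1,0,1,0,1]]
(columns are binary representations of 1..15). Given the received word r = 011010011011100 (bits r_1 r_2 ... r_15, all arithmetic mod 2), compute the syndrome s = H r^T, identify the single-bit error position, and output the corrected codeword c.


s = (1, 1, 1, 1)^T, error position = 15, corrected codeword c = 011010011011101

Compute s = H r^T mod 2 one row at a time:
  s_1 = 1 + 1 + 0 + 1 + 1 + 1 + 0 + 0 = 5 ≡ 1 (mod 2).
  s_2 = 0 + 1 + 0 + 0 + 1 + 1 + 0 + 0 = 3 ≡ 1 (mod 2).
  s_3 = 1 + 1 + 0 + 0 + 0 + 1 + 0 + 0 = 3 ≡ 1 (mod 2).
  s_4 = 0 + 1 + 1 + 0 + 1 + 1 + 1 + 0 = 5 ≡ 1 (mod 2).
s = (1, 1, 1, 1)^T — this equals column 15 of H (binary 1111), so error is at position 15.
Correct: flip bit 15 of r = 011010011011100 to get c = 011010011011101.


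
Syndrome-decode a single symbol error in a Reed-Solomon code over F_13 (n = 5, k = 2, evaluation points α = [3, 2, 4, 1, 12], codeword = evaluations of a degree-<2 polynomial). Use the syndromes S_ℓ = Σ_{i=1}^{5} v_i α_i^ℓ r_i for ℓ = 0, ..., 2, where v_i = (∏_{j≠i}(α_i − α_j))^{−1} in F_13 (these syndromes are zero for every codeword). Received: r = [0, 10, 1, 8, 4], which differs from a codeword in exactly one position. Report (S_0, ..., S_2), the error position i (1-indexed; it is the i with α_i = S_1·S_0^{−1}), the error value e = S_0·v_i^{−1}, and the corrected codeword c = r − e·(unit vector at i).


S = (8, 11, 7), error at position 1, error magnitude e = 1, c = [12, 10, 1, 8, 4].

Step 1: column multipliers v_i = (∏_{j≠i}(α_i − α_j))^{−1} mod 13.
  i = 1 (α = 3): (3−2)(3−4)(3−1)(3−12) = 1·(−1)·2·(−9) = 18 ≡ 5, so v_1 = 5^{−1} = 8 (mod 13).
  i = 2 (α = 2): (2−3)(2−4)(2−1)(2−12) = (−1)·(−2)·1·(−10) = −20 ≡ 6, so v_2 = 6^{−1} = 11 (mod 13).
  i = 3 (α = 4): (4−3)(4−2)(4−1)(4−12) = 1·2·3·(−8) = −48 ≡ 4, so v_3 = 4^{−1} = 10 (mod 13).
  i = 4 (α = 1): (1−3)(1−2)(1−4)(1−12) = (−2)·(−1)·(−3)·(−11) = 66 ≡ 1, so v_4 = 1^{−1} = 1 (mod 13).
  i = 5 (α = 12): (12−3)(12−2)(12−4)(12−1) = 9·10·8·11 = 7920 ≡ 3, so v_5 = 3^{−1} = 9 (mod 13).
  v = [8, 11, 10, 1, 9].
Step 2: syndromes of r = [0, 10, 1, 8, 4] (all sums mod 13).
  S_0 = Σ v_i r_i = 8·0 + 11·10 + 10·1 + 1·8 + 9·4 = 164 ≡ 8.
  S_1 = Σ v_i α_i r_i = 8·3·0 + 11·2·10 + 10·4·1 + 1·1·8 + 9·12·4 = 700 ≡ 11.
  α_i^2 mod 13 = [9, 4, 3, 1, 1].
  S_2 = Σ v_i α_i^2 r_i = 8·9·0 + 11·4·10 + 10·3·1 + 1·1·8 + 9·1·4 = 514 ≡ 7.
  S = (8, 11, 7) ≠ 0, so r is not a codeword (an error is present).
Step 3: locate the error. For a single error e at position i, S_ℓ = v_i·e·α_i^ℓ, so α_err = S_1/S_0.
  S_0^{−1} = 8^{−1} = 5 (mod 13), so α_err = 11·5 = 55 ≡ 3 = α_1. Error position i = 1.
  Consistency check: S_2/S_1 = 7·6 = 42 ≡ 3 = α_err ✓ (single-error assumption holds).
Step 4: error magnitude e = S_0/v_1 = S_0·∏_{j≠1}(α_1 − α_j) = 8·5 = 40 ≡ 1 (mod 13).
Step 5: correct position 1: c_1 = r_1 − e = 0 − 1 ≡ 12 (mod 13). Hence c = [12, 10, 1, 8, 4].
  Check: interpolating c through the α_i gives m(x) = 6 + 2·x (degree < 2) with m(α_i) = c_i for every i, so c is indeed a codeword.


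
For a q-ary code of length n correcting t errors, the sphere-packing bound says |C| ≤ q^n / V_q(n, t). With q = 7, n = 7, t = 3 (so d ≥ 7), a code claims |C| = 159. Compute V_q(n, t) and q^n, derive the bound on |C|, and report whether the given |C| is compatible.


V_q(n, t) = 8359, q^n = 823543, Hamming bound = 98, |C| = 159 > bound (violated).

Step 1: Compute V_q(n, t) = Σ_{j=0}^3 C(n, j) (q−1)^j.
  j = 0: C(7,0)·(6)^0 = 1·1 = 1.
  j = 1: C(7,1)·(6)^1 = 7·6 = 42.
  j = 2: C(7,2)·(6)^2 = 21·36 = 756.
  j = 3: C(7,3)·(6)^3 = 35·216 = 7560.
  V_q(n, t) = 1 + 42 + 756 + 7560 = 8359.
Step 2: q^n = 7^7 = 823543.
Step 3: Hamming bound ⌊q^n / V_q(n,t)⌋ = ⌊823543/8359⌋ = 98.
Step 4: Compare |C| = 159 to 98: violated.
The claimed |C| lies above the Hamming bound, so no 7-ary code of length 7 with d ≥ 7 can have 159 codewords.


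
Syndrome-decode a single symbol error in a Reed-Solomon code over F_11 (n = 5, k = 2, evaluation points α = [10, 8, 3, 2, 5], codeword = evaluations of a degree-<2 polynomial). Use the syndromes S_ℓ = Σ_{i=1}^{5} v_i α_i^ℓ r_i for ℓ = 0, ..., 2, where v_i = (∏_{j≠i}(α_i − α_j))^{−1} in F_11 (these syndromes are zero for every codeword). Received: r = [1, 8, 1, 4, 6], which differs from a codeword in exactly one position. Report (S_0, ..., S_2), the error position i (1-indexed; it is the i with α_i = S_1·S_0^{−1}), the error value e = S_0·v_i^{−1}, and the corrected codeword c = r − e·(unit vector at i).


S = (1, 10, 1), error at position 1, error magnitude e = 10, c = [2, 8, 1, 4, 6].

Step 1: column multipliers v_i = (∏_{j≠i}(α_i − α_j))^{−1} mod 11.
  i = 1 (α = 10): (10−8)(10−3)(10−2)(10−5) = 2·7·8·5 = 560 ≡ 10, so v_1 = 10^{−1} = 10 (mod 11).
  i = 2 (α = 8): (8−10)(8−3)(8−2)(8−5) = (−2)·5·6·3 = −180 ≡ 7, so v_2 = 7^{−1} = 8 (mod 11).
  i = 3 (α = 3): (3−10)(3−8)(3−2)(3−5) = (−7)·(−5)·1·(−2) = −70 ≡ 7, so v_3 = 7^{−1} = 8 (mod 11).
  i = 4 (α = 2): (2−10)(2−8)(2−3)(2−5) = (−8)·(−6)·(−1)·(−3) = 144 ≡ 1, so v_4 = 1^{−1} = 1 (mod 11).
  i = 5 (α = 5): (5−10)(5−8)(5−3)(5−2) = (−5)·(−3)·2·3 = 90 ≡ 2, so v_5 = 2^{−1} = 6 (mod 11).
  v = [10, 8, 8, 1, 6].
Step 2: syndromes of r = [1, 8, 1, 4, 6] (all sums mod 11).
  S_0 = Σ v_i r_i = 10·1 + 8·8 + 8·1 + 1·4 + 6·6 = 122 ≡ 1.
  S_1 = Σ v_i α_i r_i = 10·10·1 + 8·8·8 + 8·3·1 + 1·2·4 + 6·5·6 = 824 ≡ 10.
  α_i^2 mod 11 = [1, 9, 9, 4, 3].
  S_2 = Σ v_i α_i^2 r_i = 10·1·1 + 8·9·8 + 8·9·1 + 1·4·4 + 6·3·6 = 782 ≡ 1.
  S = (1, 10, 1) ≠ 0, so r is not a codeword (an error is present).
Step 3: locate the error. For a single error e at position i, S_ℓ = v_i·e·α_i^ℓ, so α_err = S_1/S_0.
  S_0^{−1} = 1^{−1} = 1 (mod 11), so α_err = 10·1 = 10 ≡ 10 = α_1. Error position i = 1.
  Consistency check: S_2/S_1 = 1·10 = 10 ≡ 10 = α_err ✓ (single-error assumption holds).
Step 4: error magnitude e = S_0/v_1 = S_0·∏_{j≠1}(α_1 − α_j) = 1·10 = 10 ≡ 10 (mod 11).
Step 5: correct position 1: c_1 = r_1 − e = 1 − 10 ≡ 2 (mod 11). Hence c = [2, 8, 1, 4, 6].
  Check: interpolating c through the α_i gives m(x) = 10 + 8·x (degree < 2) with m(α_i) = c_i for every i, so c is indeed a codeword.


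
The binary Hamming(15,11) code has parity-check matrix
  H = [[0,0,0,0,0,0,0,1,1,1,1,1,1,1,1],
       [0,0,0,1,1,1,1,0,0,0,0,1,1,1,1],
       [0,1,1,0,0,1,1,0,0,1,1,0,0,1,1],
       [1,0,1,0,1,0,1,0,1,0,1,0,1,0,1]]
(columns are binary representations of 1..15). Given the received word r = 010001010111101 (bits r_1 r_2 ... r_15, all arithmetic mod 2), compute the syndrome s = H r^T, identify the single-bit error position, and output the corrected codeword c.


s = (0, 0, 1, 1)^T, error position = 3, corrected codeword c = 011001010111101

Compute s = H r^T mod 2 one row at a time:
  s_1 = 1 + 0 + 1 + 1 + 1 + 1 + 0 + 1 = 6 ≡ 0 (mod 2).
  s_2 = 0 + 0 + 1 + 0 + 1 + 1 + 0 + 1 = 4 ≡ 0 (mod 2).
  s_3 = 1 + 0 + 1 + 0 + 1 + 1 + 0 + 1 = 5 ≡ 1 (mod 2).
  s_4 = 0 + 0 + 0 + 0 + 0 + 1 + 1 + 1 = 3 ≡ 1 (mod 2).
s = (0, 0, 1, 1)^T — this equals column 3 of H (binary 0011), so error is at position 3.
Correct: flip bit 3 of r = 010001010111101 to get c = 011001010111101.


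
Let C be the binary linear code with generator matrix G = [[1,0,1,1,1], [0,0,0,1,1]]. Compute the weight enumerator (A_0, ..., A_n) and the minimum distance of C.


Weight distribution: A_0 = 1, A_2 = 2, A_4 = 1. Minimum distance d = 2.

Enumerate all 2^2 = 4 messages m ∈ F_2^2.
For each, compute codeword c = mG in F_2^5, then tally its weight.
  m = 00 → c = 00000, weight = 0.
  m = 10 → c = 10111, weight = 4.
  m = 01 → c = 00011, weight = 2.
  m = 11 → c = 10100, weight = 2.
Tally weights:
  weight 0: 1 codewords.
  weight 2: 2 codewords.
  weight 4: 1 codewords.
Minimum distance d = smallest w > 0 with A_w > 0 = 2.
Sanity: Σ A_w = 4 = 2^2 = 4 ✓.


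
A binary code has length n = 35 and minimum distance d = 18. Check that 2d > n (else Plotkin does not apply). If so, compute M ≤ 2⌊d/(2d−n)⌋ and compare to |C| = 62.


Plotkin bound M ≤ 36; given |C| = 62 > bound (violated).

Check applicability: 2d = 36, n = 35.
2d − n = 1 > 0, so Plotkin applies.
Compute d/(2d−n) = 18/1 ≈ 18.0000.
⌊d/(2d−n)⌋ = 18.
Plotkin bound: M ≤ 2·18 = 36.
Given |C| = 62, check: VIOLATED.
This |C| is above the Plotkin bound, so no binary code with n = 35, d = 18 and 62 codewords exists.


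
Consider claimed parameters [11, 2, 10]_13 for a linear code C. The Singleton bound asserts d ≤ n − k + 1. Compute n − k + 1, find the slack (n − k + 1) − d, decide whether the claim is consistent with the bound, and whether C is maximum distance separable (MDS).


Singleton RHS = n − k + 1 = 10, slack = 0, bound satisfied, MDS.

Singleton bound: d ≤ n − k + 1.
Here n = 11, k = 2, so n − k + 1 = 10.
Given d = 10, check d ≤ 10: YES.
Slack = (n − k + 1) − d = 0.
The code is MDS (slack = 0).
Description: the claimed parameters are [11, 2, 10]_13; such a code would be MDS (meets Singleton bound).


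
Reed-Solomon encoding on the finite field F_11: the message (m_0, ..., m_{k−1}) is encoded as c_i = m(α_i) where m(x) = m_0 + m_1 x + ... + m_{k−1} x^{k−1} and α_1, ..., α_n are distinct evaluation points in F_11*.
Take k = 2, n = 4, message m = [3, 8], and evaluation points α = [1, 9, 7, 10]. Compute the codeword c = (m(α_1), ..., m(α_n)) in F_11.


c = [0, 9, 4, 6]

Message polynomial: m(x) = 3 + 8·x (mod 11).
For each evaluation point α_i, compute m(α_i) mod 11:
  α_1 = 1: Horner steps 8 → 0, so m(1) = 0.
  α_2 = 9: Horner steps 8 → 9, so m(9) = 9.
  α_3 = 7: Horner steps 8 → 4, so m(7) = 4.
  α_4 = 10: Horner steps 8 → 6, so m(10) = 6.
Codeword c = [0, 9, 4, 6] ∈ F_11^4.


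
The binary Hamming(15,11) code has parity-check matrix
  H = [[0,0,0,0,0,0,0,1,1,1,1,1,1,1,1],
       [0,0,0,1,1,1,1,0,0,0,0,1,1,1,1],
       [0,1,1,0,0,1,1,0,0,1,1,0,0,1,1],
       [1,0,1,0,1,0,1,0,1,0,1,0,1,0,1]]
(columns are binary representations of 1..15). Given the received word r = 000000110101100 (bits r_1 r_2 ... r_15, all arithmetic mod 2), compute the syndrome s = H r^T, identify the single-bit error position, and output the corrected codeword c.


s = (0, 1, 0, 0)^T, error position = 4, corrected codeword c = 000100110101100

Compute s = H r^T mod 2 one row at a time:
  s_1 = 1 + 0 + 1 + 0 + 1 + 1 + 0 + 0 = 4 ≡ 0 (mod 2).
  s_2 = 0 + 0 + 0 + 1 + 1 + 1 + 0 + 0 = 3 ≡ 1 (mod 2).
  s_3 = 0 + 0 + 0 + 1 + 1 + 0 + 0 + 0 = 2 ≡ 0 (mod 2).
  s_4 = 0 + 0 + 0 + 1 + 0 + 0 + 1 + 0 = 2 ≡ 0 (mod 2).
s = (0, 1, 0, 0)^T — this equals column 4 of H (binary 0100), so error is at position 4.
Correct: flip bit 4 of r = 000000110101100 to get c = 000100110101100.


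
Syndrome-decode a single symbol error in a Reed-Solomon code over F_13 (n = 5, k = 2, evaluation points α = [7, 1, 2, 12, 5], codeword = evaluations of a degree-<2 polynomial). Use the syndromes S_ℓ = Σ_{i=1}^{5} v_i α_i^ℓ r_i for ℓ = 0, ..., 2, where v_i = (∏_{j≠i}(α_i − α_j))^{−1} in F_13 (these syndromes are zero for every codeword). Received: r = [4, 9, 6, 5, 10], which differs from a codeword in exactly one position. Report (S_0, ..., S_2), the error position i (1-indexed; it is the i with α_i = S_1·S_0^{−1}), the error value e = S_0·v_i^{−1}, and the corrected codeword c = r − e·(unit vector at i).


S = (8, 5, 8), error at position 4, error magnitude e = 3, c = [4, 9, 6, 2, 10].

Step 1: column multipliers v_i = (∏_{j≠i}(α_i − α_j))^{−1} mod 13.
  i = 1 (α = 7): (7−1)(7−2)(7−12)(7−5) = 6·5·(−5)·2 = −300 ≡ 12, so v_1 = 12^{−1} = 12 (mod 13).
  i = 2 (α = 1): (1−7)(1−2)(1−12)(1−5) = (−6)·(−1)·(−11)·(−4) = 264 ≡ 4, so v_2 = 4^{−1} = 10 (mod 13).
  i = 3 (α = 2): (2−7)(2−1)(2−12)(2−5) = (−5)·1·(−10)·(−3) = −150 ≡ 6, so v_3 = 6^{−1} = 11 (mod 13).
  i = 4 (α = 12): (12−7)(12−1)(12−2)(12−5) = 5·11·10·7 = 3850 ≡ 2, so v_4 = 2^{−1} = 7 (mod 13).
  i = 5 (α = 5): (5−7)(5−1)(5−2)(5−12) = (−2)·4·3·(−7) = 168 ≡ 12, so v_5 = 12^{−1} = 12 (mod 13).
  v = [12, 10, 11, 7, 12].
Step 2: syndromes of r = [4, 9, 6, 5, 10] (all sums mod 13).
  S_0 = Σ v_i r_i = 12·4 + 10·9 + 11·6 + 7·5 + 12·10 = 359 ≡ 8.
  S_1 = Σ v_i α_i r_i = 12·7·4 + 10·1·9 + 11·2·6 + 7·12·5 + 12·5·10 = 1578 ≡ 5.
  α_i^2 mod 13 = [10, 1, 4, 1, 12].
  S_2 = Σ v_i α_i^2 r_i = 12·10·4 + 10·1·9 + 11·4·6 + 7·1·5 + 12·12·10 = 2309 ≡ 8.
  S = (8, 5, 8) ≠ 0, so r is not a codeword (an error is present).
Step 3: locate the error. For a single error e at position i, S_ℓ = v_i·e·α_i^ℓ, so α_err = S_1/S_0.
  S_0^{−1} = 8^{−1} = 5 (mod 13), so α_err = 5·5 = 25 ≡ 12 = α_4. Error position i = 4.
  Consistency check: S_2/S_1 = 8·8 = 64 ≡ 12 = α_err ✓ (single-error assumption holds).
Step 4: error magnitude e = S_0/v_4 = S_0·∏_{j≠4}(α_4 − α_j) = 8·2 = 16 ≡ 3 (mod 13).
Step 5: correct position 4: c_4 = r_4 − e = 5 − 3 ≡ 2 (mod 13). Hence c = [4, 9, 6, 2, 10].
  Check: interpolating c through the α_i gives m(x) = 12 + 10·x (degree < 2) with m(α_i) = c_i for every i, so c is indeed a codeword.


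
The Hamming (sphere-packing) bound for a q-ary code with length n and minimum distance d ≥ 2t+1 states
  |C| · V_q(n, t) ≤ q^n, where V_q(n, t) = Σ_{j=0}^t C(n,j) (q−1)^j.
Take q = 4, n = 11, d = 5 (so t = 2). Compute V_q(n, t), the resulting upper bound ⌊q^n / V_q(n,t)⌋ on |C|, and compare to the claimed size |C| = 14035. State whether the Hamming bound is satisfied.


V_q(n, t) = 529, q^n = 4194304, Hamming bound = 7928, |C| = 14035 > bound (violated).

Step 1: Compute V_q(n, t) = Σ_{j=0}^2 C(n, j) (q−1)^j.
  j = 0: C(11,0)·(3)^0 = 1·1 = 1.
  j = 1: C(11,1)·(3)^1 = 11·3 = 33.
  j = 2: C(11,2)·(3)^2 = 55·9 = 495.
  V_q(n, t) = 1 + 33 + 495 = 529.
Step 2: q^n = 4^11 = 4194304.
Step 3: Hamming bound ⌊q^n / V_q(n,t)⌋ = ⌊4194304/529⌋ = 7928.
Step 4: Compare |C| = 14035 to 7928: violated.
The claimed |C| lies above the Hamming bound, so no 4-ary code of length 11 with d ≥ 5 can have 14035 codewords.


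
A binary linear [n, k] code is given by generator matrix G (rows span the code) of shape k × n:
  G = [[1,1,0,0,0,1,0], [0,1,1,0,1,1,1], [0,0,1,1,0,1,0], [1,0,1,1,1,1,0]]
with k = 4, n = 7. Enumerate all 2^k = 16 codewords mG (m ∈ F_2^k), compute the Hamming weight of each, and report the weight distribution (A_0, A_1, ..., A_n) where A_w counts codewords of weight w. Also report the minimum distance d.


Weight distribution: A_0 = 1, A_2 = 2, A_3 = 4, A_4 = 5, A_5 = 4. Minimum distance d = 2.

Enumerate all 2^4 = 16 messages m ∈ F_2^4.
For each, compute codeword c = mG in F_2^7, then tally its weight.
  m = 0000 → c = 0000000, weight = 0.
  m = 1000 → c = 1100010, weight = 3.
  m = 0100 → c = 0110111, weight = 5.
  m = 1100 → c = 1010101, weight = 4.
  m = 0010 → c = 0011010, weight = 3.
  m = 1010 → c = 1111000, weight = 4.
  m = 0110 → c = 0101101, weight = 4.
  m = 1110 → c = 1001111, weight = 5.
  m = 0001 → c = 1011110, weight = 5.
  m = 1001 → c = 0111100, weight = 4.
  m = 0101 → c = 1101001, weight = 4.
  m = 1101 → c = 0001011, weight = 3.
  m = 0011 → c = 1000100, weight = 2.
  m = 1011 → c = 0100110, weight = 3.
  m = 0111 → c = 1110011, weight = 5.
  m = 1111 → c = 0010001, weight = 2.
Tally weights:
  weight 0: 1 codewords.
  weight 2: 2 codewords.
  weight 3: 4 codewords.
  weight 4: 5 codewords.
  weight 5: 4 codewords.
Minimum distance d = smallest w > 0 with A_w > 0 = 2.
Sanity: Σ A_w = 16 = 2^4 = 16 ✓.


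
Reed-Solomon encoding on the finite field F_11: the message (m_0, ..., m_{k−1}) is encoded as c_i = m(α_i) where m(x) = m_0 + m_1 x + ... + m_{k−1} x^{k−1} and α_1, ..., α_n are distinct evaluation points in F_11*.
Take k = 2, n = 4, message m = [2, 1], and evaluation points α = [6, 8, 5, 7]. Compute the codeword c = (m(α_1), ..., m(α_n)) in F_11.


c = [8, 10, 7, 9]

Message polynomial: m(x) = 2 + 1·x (mod 11).
For each evaluation point α_i, compute m(α_i) mod 11:
  α_1 = 6: Horner steps 1 → 8, so m(6) = 8.
  α_2 = 8: Horner steps 1 → 10, so m(8) = 10.
  α_3 = 5: Horner steps 1 → 7, so m(5) = 7.
  α_4 = 7: Horner steps 1 → 9, so m(7) = 9.
Codeword c = [8, 10, 7, 9] ∈ F_11^4.


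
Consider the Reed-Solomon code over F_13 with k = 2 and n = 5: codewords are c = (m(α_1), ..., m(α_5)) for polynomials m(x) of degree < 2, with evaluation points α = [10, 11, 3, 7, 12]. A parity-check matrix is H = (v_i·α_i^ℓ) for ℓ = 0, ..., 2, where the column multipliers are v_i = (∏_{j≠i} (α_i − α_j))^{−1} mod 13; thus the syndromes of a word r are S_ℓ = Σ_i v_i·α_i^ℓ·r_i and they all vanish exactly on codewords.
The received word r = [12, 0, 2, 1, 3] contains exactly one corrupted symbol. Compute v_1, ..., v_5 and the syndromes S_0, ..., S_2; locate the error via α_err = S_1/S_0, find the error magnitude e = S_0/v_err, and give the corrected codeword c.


S = (5, 11, 6), error at position 1, error magnitude e = 2, c = [10, 0, 2, 1, 3].

Step 1: column multipliers v_i = (∏_{j≠i}(α_i − α_j))^{−1} mod 13.
  i = 1 (α = 10): (10−11)(10−3)(10−7)(10−12) = (−1)·7·3·(−2) = 42 ≡ 3, so v_1 = 3^{−1} = 9 (mod 13).
  i = 2 (α = 11): (11−10)(11−3)(11−7)(11−12) = 1·8·4·(−1) = −32 ≡ 7, so v_2 = 7^{−1} = 2 (mod 13).
  i = 3 (α = 3): (3−10)(3−11)(3−7)(3−12) = (−7)·(−8)·(−4)·(−9) = 2016 ≡ 1, so v_3 = 1^{−1} = 1 (mod 13).
  i = 4 (α = 7): (7−10)(7−11)(7−3)(7−12) = (−3)·(−4)·4·(−5) = −240 ≡ 7, so v_4 = 7^{−1} = 2 (mod 13).
  i = 5 (α = 12): (12−10)(12−11)(12−3)(12−7) = 2·1·9·5 = 90 ≡ 12, so v_5 = 12^{−1} = 12 (mod 13).
  v = [9, 2, 1, 2, 12].
Step 2: syndromes of r = [12, 0, 2, 1, 3] (all sums mod 13).
  S_0 = Σ v_i r_i = 9·12 + 2·0 + 1·2 + 2·1 + 12·3 = 148 ≡ 5.
  S_1 = Σ v_i α_i r_i = 9·10·12 + 2·11·0 + 1·3·2 + 2·7·1 + 12·12·3 = 1532 ≡ 11.
  α_i^2 mod 13 = [9, 4, 9, 10, 1].
  S_2 = Σ v_i α_i^2 r_i = 9·9·12 + 2·4·0 + 1·9·2 + 2·10·1 + 12·1·3 = 1046 ≡ 6.
  S = (5, 11, 6) ≠ 0, so r is not a codeword (an error is present).
Step 3: locate the error. For a single error e at position i, S_ℓ = v_i·e·α_i^ℓ, so α_err = S_1/S_0.
  S_0^{−1} = 5^{−1} = 8 (mod 13), so α_err = 11·8 = 88 ≡ 10 = α_1. Error position i = 1.
  Consistency check: S_2/S_1 = 6·6 = 36 ≡ 10 = α_err ✓ (single-error assumption holds).
Step 4: error magnitude e = S_0/v_1 = S_0·∏_{j≠1}(α_1 − α_j) = 5·3 = 15 ≡ 2 (mod 13).
Step 5: correct position 1: c_1 = r_1 − e = 12 − 2 ≡ 10 (mod 13). Hence c = [10, 0, 2, 1, 3].
  Check: interpolating c through the α_i gives m(x) = 6 + 3·x (degree < 2) with m(α_i) = c_i for every i, so c is indeed a codeword.


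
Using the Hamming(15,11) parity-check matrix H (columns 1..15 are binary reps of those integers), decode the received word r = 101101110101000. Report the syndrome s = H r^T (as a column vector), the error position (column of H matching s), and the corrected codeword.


s = (1, 0, 0, 1)^T, error position = 9, corrected codeword c = 101101111101000

Compute s = H r^T mod 2 one row at a time:
  s_1 = 1 + 0 + 1 + 0 + 1 + 0 + 0 + 0 = 3 ≡ 1 (mod 2).
  s_2 = 1 + 0 + 1 + 1 + 1 + 0 + 0 + 0 = 4 ≡ 0 (mod 2).
  s_3 = 0 + 1 + 1 + 1 + 1 + 0 + 0 + 0 = 4 ≡ 0 (mod 2).
  s_4 = 1 + 1 + 0 + 1 + 0 + 0 + 0 + 0 = 3 ≡ 1 (mod 2).
s = (1, 0, 0, 1)^T — this equals column 9 of H (binary 1001), so error is at position 9.
Correct: flip bit 9 of r = 101101110101000 to get c = 101101111101000.


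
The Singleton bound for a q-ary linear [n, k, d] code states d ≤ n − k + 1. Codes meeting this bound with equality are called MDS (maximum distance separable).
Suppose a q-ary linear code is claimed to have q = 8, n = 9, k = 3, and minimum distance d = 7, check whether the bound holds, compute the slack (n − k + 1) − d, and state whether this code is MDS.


Singleton RHS = n − k + 1 = 7, slack = 0, bound satisfied, MDS.

Singleton bound: d ≤ n − k + 1.
Here n = 9, k = 3, so n − k + 1 = 7.
Given d = 7, check d ≤ 7: YES.
Slack = (n − k + 1) − d = 0.
The code is MDS (slack = 0).
Description: the claimed parameters are [9, 3, 7]_8; such a code would be MDS (meets Singleton bound).


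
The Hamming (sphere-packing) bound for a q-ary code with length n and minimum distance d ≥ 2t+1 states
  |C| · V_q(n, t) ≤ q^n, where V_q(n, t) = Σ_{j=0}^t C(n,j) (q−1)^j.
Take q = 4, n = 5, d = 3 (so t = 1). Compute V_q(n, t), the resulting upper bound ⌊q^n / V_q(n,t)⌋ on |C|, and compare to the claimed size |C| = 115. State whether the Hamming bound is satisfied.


V_q(n, t) = 16, q^n = 1024, Hamming bound = 64, |C| = 115 > bound (violated).

Step 1: Compute V_q(n, t) = Σ_{j=0}^1 C(n, j) (q−1)^j.
  j = 0: C(5,0)·(3)^0 = 1·1 = 1.
  j = 1: C(5,1)·(3)^1 = 5·3 = 15.
  V_q(n, t) = 1 + 15 = 16.
Step 2: q^n = 4^5 = 1024.
Step 3: Hamming bound ⌊q^n / V_q(n,t)⌋ = ⌊1024/16⌋ = 64.
Step 4: Compare |C| = 115 to 64: violated.
The claimed |C| lies above the Hamming bound, so no 4-ary code of length 5 with d ≥ 3 can have 115 codewords.


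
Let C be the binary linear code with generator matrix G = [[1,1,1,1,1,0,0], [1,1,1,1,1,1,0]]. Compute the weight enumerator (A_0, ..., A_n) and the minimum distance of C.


Weight distribution: A_0 = 1, A_1 = 1, A_5 = 1, A_6 = 1. Minimum distance d = 1.

Enumerate all 2^2 = 4 messages m ∈ F_2^2.
For each, compute codeword c = mG in F_2^7, then tally its weight.
  m = 00 → c = 0000000, weight = 0.
  m = 10 → c = 1111100, weight = 5.
  m = 01 → c = 1111110, weight = 6.
  m = 11 → c = 0000010, weight = 1.
Tally weights:
  weight 0: 1 codewords.
  weight 1: 1 codewords.
  weight 5: 1 codewords.
  weight 6: 1 codewords.
Minimum distance d = smallest w > 0 with A_w > 0 = 1.
Sanity: Σ A_w = 4 = 2^2 = 4 ✓.


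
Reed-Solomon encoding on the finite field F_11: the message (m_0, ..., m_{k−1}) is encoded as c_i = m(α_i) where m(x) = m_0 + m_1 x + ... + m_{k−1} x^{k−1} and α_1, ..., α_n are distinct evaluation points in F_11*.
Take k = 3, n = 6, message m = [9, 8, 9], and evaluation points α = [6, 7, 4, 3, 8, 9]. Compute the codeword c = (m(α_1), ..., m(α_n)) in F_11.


c = [7, 0, 9, 4, 0, 7]

Message polynomial: m(x) = 9 + 8·x + 9·x^2 (mod 11).
For each evaluation point α_i, compute m(α_i) mod 11:
  α_1 = 6: Horner steps 9 → 7 → 7, so m(6) = 7.
  α_2 = 7: Horner steps 9 → 5 → 0, so m(7) = 0.
  α_3 = 4: Horner steps 9 → 0 → 9, so m(4) = 9.
  α_4 = 3: Horner steps 9 → 2 → 4, so m(3) = 4.
  α_5 = 8: Horner steps 9 → 3 → 0, so m(8) = 0.
  α_6 = 9: Horner steps 9 → 1 → 7, so m(9) = 7.
Codeword c = [7, 0, 9, 4, 0, 7] ∈ F_11^6.


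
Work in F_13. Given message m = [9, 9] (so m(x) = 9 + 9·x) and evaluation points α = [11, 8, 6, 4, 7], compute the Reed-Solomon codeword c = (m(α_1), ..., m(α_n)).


c = [4, 3, 11, 6, 7]

Message polynomial: m(x) = 9 + 9·x (mod 13).
For each evaluation point α_i, compute m(α_i) mod 13:
  α_1 = 11: Horner steps 9 → 4, so m(11) = 4.
  α_2 = 8: Horner steps 9 → 3, so m(8) = 3.
  α_3 = 6: Horner steps 9 → 11, so m(6) = 11.
  α_4 = 4: Horner steps 9 → 6, so m(4) = 6.
  α_5 = 7: Horner steps 9 → 7, so m(7) = 7.
Codeword c = [4, 3, 11, 6, 7] ∈ F_13^5.


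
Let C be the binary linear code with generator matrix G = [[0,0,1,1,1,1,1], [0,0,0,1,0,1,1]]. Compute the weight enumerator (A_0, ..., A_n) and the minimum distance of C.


Weight distribution: A_0 = 1, A_2 = 1, A_3 = 1, A_5 = 1. Minimum distance d = 2.

Enumerate all 2^2 = 4 messages m ∈ F_2^2.
For each, compute codeword c = mG in F_2^7, then tally its weight.
  m = 00 → c = 0000000, weight = 0.
  m = 10 → c = 0011111, weight = 5.
  m = 01 → c = 0001011, weight = 3.
  m = 11 → c = 0010100, weight = 2.
Tally weights:
  weight 0: 1 codewords.
  weight 2: 1 codewords.
  weight 3: 1 codewords.
  weight 5: 1 codewords.
Minimum distance d = smallest w > 0 with A_w > 0 = 2.
Sanity: Σ A_w = 4 = 2^2 = 4 ✓.


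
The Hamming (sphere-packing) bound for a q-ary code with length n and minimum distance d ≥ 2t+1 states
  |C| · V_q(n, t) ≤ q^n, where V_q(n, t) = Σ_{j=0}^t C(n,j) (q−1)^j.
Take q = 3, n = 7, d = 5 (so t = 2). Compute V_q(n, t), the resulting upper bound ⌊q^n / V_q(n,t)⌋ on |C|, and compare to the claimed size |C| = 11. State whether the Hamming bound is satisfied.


V_q(n, t) = 99, q^n = 2187, Hamming bound = 22, |C| = 11 ≤ bound (satisfied).

Step 1: Compute V_q(n, t) = Σ_{j=0}^2 C(n, j) (q−1)^j.
  j = 0: C(7,0)·(2)^0 = 1·1 = 1.
  j = 1: C(7,1)·(2)^1 = 7·2 = 14.
  j = 2: C(7,2)·(2)^2 = 21·4 = 84.
  V_q(n, t) = 1 + 14 + 84 = 99.
Step 2: q^n = 3^7 = 2187.
Step 3: Hamming bound ⌊q^n / V_q(n,t)⌋ = ⌊2187/99⌋ = 22.
Step 4: Compare |C| = 11 to 22: satisfied.
The claimed |C| lies below the Hamming bound.


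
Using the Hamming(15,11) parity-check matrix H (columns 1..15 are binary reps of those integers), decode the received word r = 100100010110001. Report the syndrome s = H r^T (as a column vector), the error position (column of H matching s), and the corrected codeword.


s = (0, 0, 1, 1)^T, error position = 3, corrected codeword c = 101100010110001

Compute s = H r^T mod 2 one row at a time:
  s_1 = 1 + 0 + 1 + 1 + 0 + 0 + 0 + 1 = 4 ≡ 0 (mod 2).
  s_2 = 1 + 0 + 0 + 0 + 0 + 0 + 0 + 1 = 2 ≡ 0 (mod 2).
  s_3 = 0 + 0 + 0 + 0 + 1 + 1 + 0 + 1 = 3 ≡ 1 (mod 2).
  s_4 = 1 + 0 + 0 + 0 + 0 + 1 + 0 + 1 = 3 ≡ 1 (mod 2).
s = (0, 0, 1, 1)^T — this equals column 3 of H (binary 0011), so error is at position 3.
Correct: flip bit 3 of r = 100100010110001 to get c = 101100010110001.


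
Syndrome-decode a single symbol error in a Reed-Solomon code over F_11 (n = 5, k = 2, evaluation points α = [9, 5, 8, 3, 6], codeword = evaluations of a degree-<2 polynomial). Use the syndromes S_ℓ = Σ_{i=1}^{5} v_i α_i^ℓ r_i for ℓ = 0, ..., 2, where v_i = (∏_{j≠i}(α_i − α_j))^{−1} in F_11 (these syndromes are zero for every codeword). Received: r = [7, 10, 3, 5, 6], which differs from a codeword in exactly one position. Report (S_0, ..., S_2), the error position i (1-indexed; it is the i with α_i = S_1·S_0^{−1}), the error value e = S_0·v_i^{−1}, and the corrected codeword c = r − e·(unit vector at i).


S = (7, 2, 10), error at position 2, error magnitude e = 8, c = [7, 2, 3, 5, 6].

Step 1: column multipliers v_i = (∏_{j≠i}(α_i − α_j))^{−1} mod 11.
  i = 1 (α = 9): (9−5)(9−8)(9−3)(9−6) = 4·1·6·3 = 72 ≡ 6, so v_1 = 6^{−1} = 2 (mod 11).
  i = 2 (α = 5): (5−9)(5−8)(5−3)(5−6) = (−4)·(−3)·2·(−1) = −24 ≡ 9, so v_2 = 9^{−1} = 5 (mod 11).
  i = 3 (α = 8): (8−9)(8−5)(8−3)(8−6) = (−1)·3·5·2 = −30 ≡ 3, so v_3 = 3^{−1} = 4 (mod 11).
  i = 4 (α = 3): (3−9)(3−5)(3−8)(3−6) = (−6)·(−2)·(−5)·(−3) = 180 ≡ 4, so v_4 = 4^{−1} = 3 (mod 11).
  i = 5 (α = 6): (6−9)(6−5)(6−8)(6−3) = (−3)·1·(−2)·3 = 18 ≡ 7, so v_5 = 7^{−1} = 8 (mod 11).
  v = [2, 5, 4, 3, 8].
Step 2: syndromes of r = [7, 10, 3, 5, 6] (all sums mod 11).
  S_0 = Σ v_i r_i = 2·7 + 5·10 + 4·3 + 3·5 + 8·6 = 139 ≡ 7.
  S_1 = Σ v_i α_i r_i = 2·9·7 + 5·5·10 + 4·8·3 + 3·3·5 + 8·6·6 = 805 ≡ 2.
  α_i^2 mod 11 = [4, 3, 9, 9, 3].
  S_2 = Σ v_i α_i^2 r_i = 2·4·7 + 5·3·10 + 4·9·3 + 3·9·5 + 8·3·6 = 593 ≡ 10.
  S = (7, 2, 10) ≠ 0, so r is not a codeword (an error is present).
Step 3: locate the error. For a single error e at position i, S_ℓ = v_i·e·α_i^ℓ, so α_err = S_1/S_0.
  S_0^{−1} = 7^{−1} = 8 (mod 11), so α_err = 2·8 = 16 ≡ 5 = α_2. Error position i = 2.
  Consistency check: S_2/S_1 = 10·6 = 60 ≡ 5 = α_err ✓ (single-error assumption holds).
Step 4: error magnitude e = S_0/v_2 = S_0·∏_{j≠2}(α_2 − α_j) = 7·9 = 63 ≡ 8 (mod 11).
Step 5: correct position 2: c_2 = r_2 − e = 10 − 8 ≡ 2 (mod 11). Hence c = [7, 2, 3, 5, 6].
  Check: interpolating c through the α_i gives m(x) = 4 + 4·x (degree < 2) with m(α_i) = c_i for every i, so c is indeed a codeword.


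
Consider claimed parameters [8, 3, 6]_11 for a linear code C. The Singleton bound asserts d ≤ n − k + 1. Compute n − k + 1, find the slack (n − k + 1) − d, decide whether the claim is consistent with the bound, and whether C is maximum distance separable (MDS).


Singleton RHS = n − k + 1 = 6, slack = 0, bound satisfied, MDS.

Singleton bound: d ≤ n − k + 1.
Here n = 8, k = 3, so n − k + 1 = 6.
Given d = 6, check d ≤ 6: YES.
Slack = (n − k + 1) − d = 0.
The code is MDS (slack = 0).
Description: the claimed parameters are [8, 3, 6]_11; such a code would be MDS (meets Singleton bound).


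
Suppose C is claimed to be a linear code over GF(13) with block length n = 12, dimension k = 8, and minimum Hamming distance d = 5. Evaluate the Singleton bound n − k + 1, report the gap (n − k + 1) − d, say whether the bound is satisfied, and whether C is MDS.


Singleton RHS = n − k + 1 = 5, slack = 0, bound satisfied, MDS.

Singleton bound: d ≤ n − k + 1.
Here n = 12, k = 8, so n − k + 1 = 5.
Given d = 5, check d ≤ 5: YES.
Slack = (n − k + 1) − d = 0.
The code is MDS (slack = 0).
Description: the claimed parameters are [12, 8, 5]_13; such a code would be MDS (meets Singleton bound).


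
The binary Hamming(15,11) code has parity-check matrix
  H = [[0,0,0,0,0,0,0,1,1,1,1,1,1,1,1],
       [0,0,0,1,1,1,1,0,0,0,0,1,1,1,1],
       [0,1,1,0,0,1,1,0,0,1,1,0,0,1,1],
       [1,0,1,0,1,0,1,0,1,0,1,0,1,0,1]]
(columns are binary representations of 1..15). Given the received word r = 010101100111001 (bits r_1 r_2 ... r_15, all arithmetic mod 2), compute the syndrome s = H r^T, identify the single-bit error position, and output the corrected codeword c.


s = (0, 1, 0, 1)^T, error position = 5, corrected codeword c = 010111100111001

Compute s = H r^T mod 2 one row at a time:
  s_1 = 0 + 0 + 1 + 1 + 1 + 0 + 0 + 1 = 4 ≡ 0 (mod 2).
  s_2 = 1 + 0 + 1 + 1 + 1 + 0 + 0 + 1 = 5 ≡ 1 (mod 2).
  s_3 = 1 + 0 + 1 + 1 + 1 + 1 + 0 + 1 = 6 ≡ 0 (mod 2).
  s_4 = 0 + 0 + 0 + 1 + 0 + 1 + 0 + 1 = 3 ≡ 1 (mod 2).
s = (0, 1, 0, 1)^T — this equals column 5 of H (binary 0101), so error is at position 5.
Correct: flip bit 5 of r = 010101100111001 to get c = 010111100111001.


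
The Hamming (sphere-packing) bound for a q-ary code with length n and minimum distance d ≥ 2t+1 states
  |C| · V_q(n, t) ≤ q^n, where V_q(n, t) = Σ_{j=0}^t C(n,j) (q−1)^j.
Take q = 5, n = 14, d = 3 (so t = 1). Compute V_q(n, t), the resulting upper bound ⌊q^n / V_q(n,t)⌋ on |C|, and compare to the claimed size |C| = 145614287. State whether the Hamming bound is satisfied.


V_q(n, t) = 57, q^n = 6103515625, Hamming bound = 107079221, |C| = 145614287 > bound (violated).

Step 1: Compute V_q(n, t) = Σ_{j=0}^1 C(n, j) (q−1)^j.
  j = 0: C(14,0)·(4)^0 = 1·1 = 1.
  j = 1: C(14,1)·(4)^1 = 14·4 = 56.
  V_q(n, t) = 1 + 56 = 57.
Step 2: q^n = 5^14 = 6103515625.
Step 3: Hamming bound ⌊q^n / V_q(n,t)⌋ = ⌊6103515625/57⌋ = 107079221.
Step 4: Compare |C| = 145614287 to 107079221: violated.
The claimed |C| lies above the Hamming bound, so no 5-ary code of length 14 with d ≥ 3 can have 145614287 codewords.


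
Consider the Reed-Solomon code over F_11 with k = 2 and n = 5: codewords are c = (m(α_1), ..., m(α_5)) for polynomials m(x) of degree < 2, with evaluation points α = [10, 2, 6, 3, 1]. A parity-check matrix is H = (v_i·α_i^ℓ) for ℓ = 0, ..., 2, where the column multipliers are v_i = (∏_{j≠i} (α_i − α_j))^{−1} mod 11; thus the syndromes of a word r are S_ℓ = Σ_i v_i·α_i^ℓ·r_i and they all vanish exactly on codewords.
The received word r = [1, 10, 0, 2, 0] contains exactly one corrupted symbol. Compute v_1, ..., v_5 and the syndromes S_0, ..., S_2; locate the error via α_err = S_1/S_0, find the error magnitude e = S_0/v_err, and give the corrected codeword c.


S = (2, 2, 2), error at position 5, error magnitude e = 4, c = [1, 10, 0, 2, 7].

Step 1: column multipliers v_i = (∏_{j≠i}(α_i − α_j))^{−1} mod 11.
  i = 1 (α = 10): (10−2)(10−6)(10−3)(10−1) = 8·4·7·9 = 2016 ≡ 3, so v_1 = 3^{−1} = 4 (mod 11).
  i = 2 (α = 2): (2−10)(2−6)(2−3)(2−1) = (−8)·(−4)·(−1)·1 = −32 ≡ 1, so v_2 = 1^{−1} = 1 (mod 11).
  i = 3 (α = 6): (6−10)(6−2)(6−3)(6−1) = (−4)·4·3·5 = −240 ≡ 2, so v_3 = 2^{−1} = 6 (mod 11).
  i = 4 (α = 3): (3−10)(3−2)(3−6)(3−1) = (−7)·1·(−3)·2 = 42 ≡ 9, so v_4 = 9^{−1} = 5 (mod 11).
  i = 5 (α = 1): (1−10)(1−2)(1−6)(1−3) = (−9)·(−1)·(−5)·(−2) = 90 ≡ 2, so v_5 = 2^{−1} = 6 (mod 11).
  v = [4, 1, 6, 5, 6].
Step 2: syndromes of r = [1, 10, 0, 2, 0] (all sums mod 11).
  S_0 = Σ v_i r_i = 4·1 + 1·10 + 6·0 + 5·2 + 6·0 = 24 ≡ 2.
  S_1 = Σ v_i α_i r_i = 4·10·1 + 1·2·10 + 6·6·0 + 5·3·2 + 6·1·0 = 90 ≡ 2.
  α_i^2 mod 11 = [1, 4, 3, 9, 1].
  S_2 = Σ v_i α_i^2 r_i = 4·1·1 + 1·4·10 + 6·3·0 + 5·9·2 + 6·1·0 = 134 ≡ 2.
  S = (2, 2, 2) ≠ 0, so r is not a codeword (an error is present).
Step 3: locate the error. For a single error e at position i, S_ℓ = v_i·e·α_i^ℓ, so α_err = S_1/S_0.
  S_0^{−1} = 2^{−1} = 6 (mod 11), so α_err = 2·6 = 12 ≡ 1 = α_5. Error position i = 5.
  Consistency check: S_2/S_1 = 2·6 = 12 ≡ 1 = α_err ✓ (single-error assumption holds).
Step 4: error magnitude e = S_0/v_5 = S_0·∏_{j≠5}(α_5 − α_j) = 2·2 = 4 ≡ 4 (mod 11).
Step 5: correct position 5: c_5 = r_5 − e = 0 − 4 ≡ 7 (mod 11). Hence c = [1, 10, 0, 2, 7].
  Check: interpolating c through the α_i gives m(x) = 4 + 3·x (degree < 2) with m(α_i) = c_i for every i, so c is indeed a codeword.
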